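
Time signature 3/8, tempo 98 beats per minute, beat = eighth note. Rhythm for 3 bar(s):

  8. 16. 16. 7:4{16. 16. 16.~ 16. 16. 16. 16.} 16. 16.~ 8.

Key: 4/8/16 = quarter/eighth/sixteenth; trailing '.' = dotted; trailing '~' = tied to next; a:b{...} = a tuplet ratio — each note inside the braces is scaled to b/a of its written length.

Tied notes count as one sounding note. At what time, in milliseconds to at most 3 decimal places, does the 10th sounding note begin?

note 10 onset = 6b = 3673.469ms

1. 0.0ms @ 0 + 918.367ms (3/2)
2. 918.367ms @ 3/2 + 459.184ms (3/4)
3. 1377.551ms @ 9/4 + 459.184ms (3/4)
4. 1836.735ms @ 3 + 262.391ms (3/7)
5. 2099.125ms @ 24/7 + 262.391ms (3/7)
6. 2361.516ms @ 27/7 + 524.781ms (6/7)
7. 2886.297ms @ 33/7 + 262.391ms (3/7)
8. 3148.688ms @ 36/7 + 262.391ms (3/7)
9. 3411.079ms @ 39/7 + 262.391ms (3/7)
10. 3673.469ms @ 6 + 459.184ms (3/4)
11. 4132.653ms @ 27/4 + 1377.551ms (9/4)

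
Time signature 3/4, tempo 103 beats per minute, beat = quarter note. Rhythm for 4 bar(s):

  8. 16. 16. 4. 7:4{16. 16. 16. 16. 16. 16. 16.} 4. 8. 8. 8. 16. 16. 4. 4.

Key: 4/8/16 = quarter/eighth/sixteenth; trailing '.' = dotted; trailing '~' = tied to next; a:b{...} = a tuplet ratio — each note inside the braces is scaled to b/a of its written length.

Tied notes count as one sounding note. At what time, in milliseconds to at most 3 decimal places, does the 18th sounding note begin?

note 18 onset = 9b = 5242.718ms

1. 0.0ms @ 0 + 436.893ms (3/4)
2. 436.893ms @ 3/4 + 218.447ms (3/8)
3. 655.34ms @ 9/8 + 218.447ms (3/8)
4. 873.786ms @ 3/2 + 873.786ms (3/2)
5. 1747.573ms @ 3 + 124.827ms (3/14)
6. 1872.399ms @ 45/14 + 124.827ms (3/14)
7. 1997.226ms @ 24/7 + 124.827ms (3/14)
8. 2122.053ms @ 51/14 + 124.827ms (3/14)
9. 2246.879ms @ 27/7 + 124.827ms (3/14)
10. 2371.706ms @ 57/14 + 124.827ms (3/14)
11. 2496.533ms @ 30/7 + 124.827ms (3/14)
12. 2621.359ms @ 9/2 + 873.786ms (3/2)
13. 3495.146ms @ 6 + 436.893ms (3/4)
14. 3932.039ms @ 27/4 + 436.893ms (3/4)
15. 4368.932ms @ 15/2 + 436.893ms (3/4)
16. 4805.825ms @ 33/4 + 218.447ms (3/8)
17. 5024.272ms @ 69/8 + 218.447ms (3/8)
18. 5242.718ms @ 9 + 873.786ms (3/2)
19. 6116.505ms @ 21/2 + 873.786ms (3/2)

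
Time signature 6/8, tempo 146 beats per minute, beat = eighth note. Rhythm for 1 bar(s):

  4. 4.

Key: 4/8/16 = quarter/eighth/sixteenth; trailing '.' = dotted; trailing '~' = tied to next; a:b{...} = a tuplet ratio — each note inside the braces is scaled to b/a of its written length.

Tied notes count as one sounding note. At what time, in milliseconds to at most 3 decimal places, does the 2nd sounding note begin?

1. 0.0ms @ 0 + 1232.877ms (3)
2. 1232.877ms @ 3 + 1232.877ms (3)

note 2 onset = 3b = 1232.877ms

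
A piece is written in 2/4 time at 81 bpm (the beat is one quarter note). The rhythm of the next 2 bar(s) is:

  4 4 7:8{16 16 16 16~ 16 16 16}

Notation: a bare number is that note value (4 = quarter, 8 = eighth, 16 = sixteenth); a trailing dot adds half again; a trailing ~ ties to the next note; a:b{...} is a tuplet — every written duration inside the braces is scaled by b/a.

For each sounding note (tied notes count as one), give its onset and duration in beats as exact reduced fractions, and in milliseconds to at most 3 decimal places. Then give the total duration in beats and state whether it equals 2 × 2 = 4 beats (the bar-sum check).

1) 0.0ms=0b +740.741ms=1b
2) 740.741ms=1b +740.741ms=1b
3) 1481.481ms=2b +211.64ms=2/7b
4) 1693.122ms=16/7b +211.64ms=2/7b
5) 1904.762ms=18/7b +211.64ms=2/7b
6) 2116.402ms=20/7b +423.28ms=4/7b
7) 2539.683ms=24/7b +211.64ms=2/7b
8) 2751.323ms=26/7b +211.64ms=2/7b
Σ=4b of 4 (81bpm 2/4) — PASS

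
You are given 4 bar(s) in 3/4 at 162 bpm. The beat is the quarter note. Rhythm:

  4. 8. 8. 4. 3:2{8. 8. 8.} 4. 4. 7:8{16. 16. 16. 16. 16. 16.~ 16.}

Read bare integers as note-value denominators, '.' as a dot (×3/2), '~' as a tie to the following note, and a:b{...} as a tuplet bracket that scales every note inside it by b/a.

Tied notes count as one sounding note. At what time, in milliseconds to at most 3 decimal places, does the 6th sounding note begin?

note 6 onset = 5b = 1851.852ms

1. 0.0ms @ 0 + 555.556ms (3/2)
2. 555.556ms @ 3/2 + 277.778ms (3/4)
3. 833.333ms @ 9/4 + 277.778ms (3/4)
4. 1111.111ms @ 3 + 555.556ms (3/2)
5. 1666.667ms @ 9/2 + 185.185ms (1/2)
6. 1851.852ms @ 5 + 185.185ms (1/2)
7. 2037.037ms @ 11/2 + 185.185ms (1/2)
8. 2222.222ms @ 6 + 555.556ms (3/2)
9. 2777.778ms @ 15/2 + 555.556ms (3/2)
10. 3333.333ms @ 9 + 158.73ms (3/7)
11. 3492.063ms @ 66/7 + 158.73ms (3/7)
12. 3650.794ms @ 69/7 + 158.73ms (3/7)
13. 3809.524ms @ 72/7 + 158.73ms (3/7)
14. 3968.254ms @ 75/7 + 158.73ms (3/7)
15. 4126.984ms @ 78/7 + 317.46ms (6/7)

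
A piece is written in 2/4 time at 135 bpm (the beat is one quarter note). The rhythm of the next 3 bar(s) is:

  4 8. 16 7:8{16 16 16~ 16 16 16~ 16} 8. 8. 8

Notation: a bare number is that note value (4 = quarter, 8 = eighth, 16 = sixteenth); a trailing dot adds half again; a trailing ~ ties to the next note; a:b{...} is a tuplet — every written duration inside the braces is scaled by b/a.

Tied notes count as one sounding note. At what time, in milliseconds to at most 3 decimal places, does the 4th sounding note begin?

1. 0.0ms @ 0 + 444.444ms (1)
2. 444.444ms @ 1 + 333.333ms (3/4)
3. 777.778ms @ 7/4 + 111.111ms (1/4)
4. 888.889ms @ 2 + 126.984ms (2/7)
5. 1015.873ms @ 16/7 + 126.984ms (2/7)
6. 1142.857ms @ 18/7 + 253.968ms (4/7)
7. 1396.825ms @ 22/7 + 126.984ms (2/7)
8. 1523.81ms @ 24/7 + 253.968ms (4/7)
9. 1777.778ms @ 4 + 333.333ms (3/4)
10. 2111.111ms @ 19/4 + 333.333ms (3/4)
11. 2444.444ms @ 11/2 + 222.222ms (1/2)

note 4 onset = 2b = 888.889ms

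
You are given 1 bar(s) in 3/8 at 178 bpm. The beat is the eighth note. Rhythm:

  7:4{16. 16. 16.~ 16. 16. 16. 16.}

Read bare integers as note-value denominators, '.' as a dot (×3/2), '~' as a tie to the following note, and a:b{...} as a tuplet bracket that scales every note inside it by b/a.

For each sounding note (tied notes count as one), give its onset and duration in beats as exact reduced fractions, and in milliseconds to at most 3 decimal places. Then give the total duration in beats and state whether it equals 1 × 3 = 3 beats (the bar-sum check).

1) 0.0ms=0b +144.462ms=3/7b
2) 144.462ms=3/7b +144.462ms=3/7b
3) 288.925ms=6/7b +288.925ms=6/7b
4) 577.849ms=12/7b +144.462ms=3/7b
5) 722.311ms=15/7b +144.462ms=3/7b
6) 866.774ms=18/7b +144.462ms=3/7b
Σ=3b of 3 (178bpm 3/8) — PASS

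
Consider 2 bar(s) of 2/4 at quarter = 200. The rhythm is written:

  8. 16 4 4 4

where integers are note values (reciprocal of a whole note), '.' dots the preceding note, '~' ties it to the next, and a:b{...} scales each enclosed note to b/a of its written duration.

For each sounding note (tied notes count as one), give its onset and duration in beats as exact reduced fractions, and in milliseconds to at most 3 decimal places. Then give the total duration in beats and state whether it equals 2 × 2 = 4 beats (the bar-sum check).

1) 0.0ms=0b +225.0ms=3/4b
2) 225.0ms=3/4b +75.0ms=1/4b
3) 300.0ms=1b +300.0ms=1b
4) 600.0ms=2b +300.0ms=1b
5) 900.0ms=3b +300.0ms=1b
Σ=4b of 4 (200bpm 2/4) — PASS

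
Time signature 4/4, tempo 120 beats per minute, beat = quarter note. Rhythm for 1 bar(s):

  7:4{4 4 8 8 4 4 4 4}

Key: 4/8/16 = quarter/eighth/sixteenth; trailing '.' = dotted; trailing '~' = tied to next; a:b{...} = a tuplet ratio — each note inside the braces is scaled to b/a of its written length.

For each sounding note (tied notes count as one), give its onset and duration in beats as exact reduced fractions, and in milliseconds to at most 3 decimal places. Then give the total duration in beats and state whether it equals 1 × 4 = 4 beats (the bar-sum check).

1) 0.0ms=0b +285.714ms=4/7b
2) 285.714ms=4/7b +285.714ms=4/7b
3) 571.429ms=8/7b +142.857ms=2/7b
4) 714.286ms=10/7b +142.857ms=2/7b
5) 857.143ms=12/7b +285.714ms=4/7b
6) 1142.857ms=16/7b +285.714ms=4/7b
7) 1428.571ms=20/7b +285.714ms=4/7b
8) 1714.286ms=24/7b +285.714ms=4/7b
Σ=4b of 4 (120bpm 4/4) — PASS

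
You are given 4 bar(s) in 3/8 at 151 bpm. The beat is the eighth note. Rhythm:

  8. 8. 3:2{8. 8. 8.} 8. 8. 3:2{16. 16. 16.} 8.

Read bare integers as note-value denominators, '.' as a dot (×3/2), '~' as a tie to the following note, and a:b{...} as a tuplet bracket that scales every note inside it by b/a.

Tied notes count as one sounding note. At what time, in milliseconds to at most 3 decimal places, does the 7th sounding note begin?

note 7 onset = 15/2b = 2980.132ms

1. 0.0ms @ 0 + 596.026ms (3/2)
2. 596.026ms @ 3/2 + 596.026ms (3/2)
3. 1192.053ms @ 3 + 397.351ms (1)
4. 1589.404ms @ 4 + 397.351ms (1)
5. 1986.755ms @ 5 + 397.351ms (1)
6. 2384.106ms @ 6 + 596.026ms (3/2)
7. 2980.132ms @ 15/2 + 596.026ms (3/2)
8. 3576.159ms @ 9 + 198.675ms (1/2)
9. 3774.834ms @ 19/2 + 198.675ms (1/2)
10. 3973.51ms @ 10 + 198.675ms (1/2)
11. 4172.185ms @ 21/2 + 596.026ms (3/2)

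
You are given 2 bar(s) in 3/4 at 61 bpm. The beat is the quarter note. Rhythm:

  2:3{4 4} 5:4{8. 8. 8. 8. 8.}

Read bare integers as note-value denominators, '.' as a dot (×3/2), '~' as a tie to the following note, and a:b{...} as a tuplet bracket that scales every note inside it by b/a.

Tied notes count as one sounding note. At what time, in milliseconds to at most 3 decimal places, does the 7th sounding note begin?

note 7 onset = 27/5b = 5311.475ms

1. 0.0ms @ 0 + 1475.41ms (3/2)
2. 1475.41ms @ 3/2 + 1475.41ms (3/2)
3. 2950.82ms @ 3 + 590.164ms (3/5)
4. 3540.984ms @ 18/5 + 590.164ms (3/5)
5. 4131.148ms @ 21/5 + 590.164ms (3/5)
6. 4721.311ms @ 24/5 + 590.164ms (3/5)
7. 5311.475ms @ 27/5 + 590.164ms (3/5)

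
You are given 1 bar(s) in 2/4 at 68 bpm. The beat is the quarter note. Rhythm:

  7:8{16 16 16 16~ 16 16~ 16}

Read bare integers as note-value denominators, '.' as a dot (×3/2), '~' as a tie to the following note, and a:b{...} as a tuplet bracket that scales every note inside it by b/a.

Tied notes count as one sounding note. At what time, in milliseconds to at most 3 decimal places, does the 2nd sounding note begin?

note 2 onset = 2/7b = 252.101ms

1. 0.0ms @ 0 + 252.101ms (2/7)
2. 252.101ms @ 2/7 + 252.101ms (2/7)
3. 504.202ms @ 4/7 + 252.101ms (2/7)
4. 756.303ms @ 6/7 + 504.202ms (4/7)
5. 1260.504ms @ 10/7 + 504.202ms (4/7)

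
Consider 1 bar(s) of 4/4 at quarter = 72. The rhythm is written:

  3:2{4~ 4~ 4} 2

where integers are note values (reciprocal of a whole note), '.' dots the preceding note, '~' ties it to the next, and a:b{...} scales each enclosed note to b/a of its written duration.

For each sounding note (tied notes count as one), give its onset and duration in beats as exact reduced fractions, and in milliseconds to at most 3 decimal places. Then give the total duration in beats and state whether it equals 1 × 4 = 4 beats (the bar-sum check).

1) 0.0ms=0b +1666.667ms=2b
2) 1666.667ms=2b +1666.667ms=2b
Σ=4b of 4 (72bpm 4/4) — PASS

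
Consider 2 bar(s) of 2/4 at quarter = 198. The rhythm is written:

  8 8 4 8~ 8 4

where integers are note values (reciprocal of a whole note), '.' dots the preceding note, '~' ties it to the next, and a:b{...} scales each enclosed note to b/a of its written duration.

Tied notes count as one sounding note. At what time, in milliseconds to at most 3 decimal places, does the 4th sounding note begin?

note 4 onset = 2b = 606.061ms

1. 0.0ms @ 0 + 151.515ms (1/2)
2. 151.515ms @ 1/2 + 151.515ms (1/2)
3. 303.03ms @ 1 + 303.03ms (1)
4. 606.061ms @ 2 + 303.03ms (1)
5. 909.091ms @ 3 + 303.03ms (1)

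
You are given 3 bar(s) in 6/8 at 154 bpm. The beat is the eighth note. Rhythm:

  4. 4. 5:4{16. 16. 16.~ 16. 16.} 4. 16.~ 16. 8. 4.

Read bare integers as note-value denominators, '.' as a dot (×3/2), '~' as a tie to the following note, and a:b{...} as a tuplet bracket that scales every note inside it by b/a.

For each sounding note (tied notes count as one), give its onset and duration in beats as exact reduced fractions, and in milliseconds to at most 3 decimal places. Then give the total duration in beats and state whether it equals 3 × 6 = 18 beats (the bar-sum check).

1) 0.0ms=0b +1168.831ms=3b
2) 1168.831ms=3b +1168.831ms=3b
3) 2337.662ms=6b +233.766ms=3/5b
4) 2571.429ms=33/5b +233.766ms=3/5b
5) 2805.195ms=36/5b +467.532ms=6/5b
6) 3272.727ms=42/5b +233.766ms=3/5b
7) 3506.494ms=9b +1168.831ms=3b
8) 4675.325ms=12b +584.416ms=3/2b
9) 5259.74ms=27/2b +584.416ms=3/2b
10) 5844.156ms=15b +1168.831ms=3b
Σ=18b of 18 (154bpm 6/8) — PASS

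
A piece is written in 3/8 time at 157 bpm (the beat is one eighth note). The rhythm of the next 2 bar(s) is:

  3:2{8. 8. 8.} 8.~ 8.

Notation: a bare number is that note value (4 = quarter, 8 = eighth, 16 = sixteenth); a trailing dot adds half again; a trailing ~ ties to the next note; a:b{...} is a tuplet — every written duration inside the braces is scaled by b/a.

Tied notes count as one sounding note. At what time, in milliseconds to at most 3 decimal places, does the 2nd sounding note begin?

note 2 onset = 1b = 382.166ms

1. 0.0ms @ 0 + 382.166ms (1)
2. 382.166ms @ 1 + 382.166ms (1)
3. 764.331ms @ 2 + 382.166ms (1)
4. 1146.497ms @ 3 + 1146.497ms (3)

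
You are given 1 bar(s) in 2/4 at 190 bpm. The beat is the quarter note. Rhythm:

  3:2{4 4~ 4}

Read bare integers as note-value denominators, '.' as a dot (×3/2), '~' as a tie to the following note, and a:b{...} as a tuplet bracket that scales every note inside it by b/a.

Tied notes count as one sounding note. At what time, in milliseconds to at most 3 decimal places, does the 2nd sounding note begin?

note 2 onset = 2/3b = 210.526ms

1. 0.0ms @ 0 + 210.526ms (2/3)
2. 210.526ms @ 2/3 + 421.053ms (4/3)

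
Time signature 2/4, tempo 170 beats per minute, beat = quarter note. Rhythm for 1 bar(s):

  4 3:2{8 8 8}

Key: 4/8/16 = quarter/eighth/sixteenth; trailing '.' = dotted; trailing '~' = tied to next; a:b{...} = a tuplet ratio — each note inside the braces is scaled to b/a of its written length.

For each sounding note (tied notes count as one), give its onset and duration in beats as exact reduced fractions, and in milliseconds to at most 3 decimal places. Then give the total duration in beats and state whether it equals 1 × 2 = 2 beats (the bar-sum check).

1) 0.0ms=0b +352.941ms=1b
2) 352.941ms=1b +117.647ms=1/3b
3) 470.588ms=4/3b +117.647ms=1/3b
4) 588.235ms=5/3b +117.647ms=1/3b
Σ=2b of 2 (170bpm 2/4) — PASS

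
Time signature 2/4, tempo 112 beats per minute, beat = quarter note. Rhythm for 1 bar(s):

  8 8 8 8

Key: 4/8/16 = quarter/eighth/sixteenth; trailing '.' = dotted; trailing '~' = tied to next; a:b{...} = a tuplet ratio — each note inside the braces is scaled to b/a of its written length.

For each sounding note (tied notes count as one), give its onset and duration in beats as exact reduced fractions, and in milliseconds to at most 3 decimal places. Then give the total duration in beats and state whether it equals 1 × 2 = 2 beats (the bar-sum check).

1) 0.0ms=0b +267.857ms=1/2b
2) 267.857ms=1/2b +267.857ms=1/2b
3) 535.714ms=1b +267.857ms=1/2b
4) 803.571ms=3/2b +267.857ms=1/2b
Σ=2b of 2 (112bpm 2/4) — PASS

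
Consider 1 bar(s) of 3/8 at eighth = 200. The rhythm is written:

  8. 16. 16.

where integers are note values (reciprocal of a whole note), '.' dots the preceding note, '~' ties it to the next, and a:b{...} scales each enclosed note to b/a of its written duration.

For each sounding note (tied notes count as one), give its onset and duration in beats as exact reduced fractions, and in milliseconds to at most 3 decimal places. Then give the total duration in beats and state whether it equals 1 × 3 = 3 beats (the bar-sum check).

1) 0.0ms=0b +450.0ms=3/2b
2) 450.0ms=3/2b +225.0ms=3/4b
3) 675.0ms=9/4b +225.0ms=3/4b
Σ=3b of 3 (200bpm 3/8) — PASS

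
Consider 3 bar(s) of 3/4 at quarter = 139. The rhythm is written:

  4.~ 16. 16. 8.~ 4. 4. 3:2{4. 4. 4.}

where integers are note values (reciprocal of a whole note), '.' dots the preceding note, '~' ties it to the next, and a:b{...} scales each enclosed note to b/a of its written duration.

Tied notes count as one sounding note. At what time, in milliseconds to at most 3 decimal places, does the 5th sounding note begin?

note 5 onset = 6b = 2589.928ms

1. 0.0ms @ 0 + 809.353ms (15/8)
2. 809.353ms @ 15/8 + 161.871ms (3/8)
3. 971.223ms @ 9/4 + 971.223ms (9/4)
4. 1942.446ms @ 9/2 + 647.482ms (3/2)
5. 2589.928ms @ 6 + 431.655ms (1)
6. 3021.583ms @ 7 + 431.655ms (1)
7. 3453.237ms @ 8 + 431.655ms (1)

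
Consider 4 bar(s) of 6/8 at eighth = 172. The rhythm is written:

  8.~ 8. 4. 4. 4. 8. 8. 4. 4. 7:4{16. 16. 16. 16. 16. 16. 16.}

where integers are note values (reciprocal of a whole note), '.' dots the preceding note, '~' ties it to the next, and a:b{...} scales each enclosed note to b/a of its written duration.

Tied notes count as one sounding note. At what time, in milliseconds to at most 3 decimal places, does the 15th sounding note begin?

1. 0.0ms @ 0 + 1046.512ms (3)
2. 1046.512ms @ 3 + 1046.512ms (3)
3. 2093.023ms @ 6 + 1046.512ms (3)
4. 3139.535ms @ 9 + 1046.512ms (3)
5. 4186.047ms @ 12 + 523.256ms (3/2)
6. 4709.302ms @ 27/2 + 523.256ms (3/2)
7. 5232.558ms @ 15 + 1046.512ms (3)
8. 6279.07ms @ 18 + 1046.512ms (3)
9. 7325.581ms @ 21 + 149.502ms (3/7)
10. 7475.083ms @ 150/7 + 149.502ms (3/7)
11. 7624.585ms @ 153/7 + 149.502ms (3/7)
12. 7774.086ms @ 156/7 + 149.502ms (3/7)
13. 7923.588ms @ 159/7 + 149.502ms (3/7)
14. 8073.09ms @ 162/7 + 149.502ms (3/7)
15. 8222.591ms @ 165/7 + 149.502ms (3/7)

note 15 onset = 165/7b = 8222.591ms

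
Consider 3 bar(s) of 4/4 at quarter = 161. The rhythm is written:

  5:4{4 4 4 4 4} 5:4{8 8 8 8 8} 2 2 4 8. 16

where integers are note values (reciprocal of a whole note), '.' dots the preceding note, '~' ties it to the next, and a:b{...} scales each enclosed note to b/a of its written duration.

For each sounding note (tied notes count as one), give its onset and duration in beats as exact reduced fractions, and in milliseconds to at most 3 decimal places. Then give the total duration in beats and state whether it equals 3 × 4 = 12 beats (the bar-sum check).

1) 0.0ms=0b +298.137ms=4/5b
2) 298.137ms=4/5b +298.137ms=4/5b
3) 596.273ms=8/5b +298.137ms=4/5b
4) 894.41ms=12/5b +298.137ms=4/5b
5) 1192.547ms=16/5b +298.137ms=4/5b
6) 1490.683ms=4b +149.068ms=2/5b
7) 1639.752ms=22/5b +149.068ms=2/5b
8) 1788.82ms=24/5b +149.068ms=2/5b
9) 1937.888ms=26/5b +149.068ms=2/5b
10) 2086.957ms=28/5b +149.068ms=2/5b
11) 2236.025ms=6b +745.342ms=2b
12) 2981.366ms=8b +745.342ms=2b
13) 3726.708ms=10b +372.671ms=1b
14) 4099.379ms=11b +279.503ms=3/4b
15) 4378.882ms=47/4b +93.168ms=1/4b
Σ=12b of 12 (161bpm 4/4) — PASS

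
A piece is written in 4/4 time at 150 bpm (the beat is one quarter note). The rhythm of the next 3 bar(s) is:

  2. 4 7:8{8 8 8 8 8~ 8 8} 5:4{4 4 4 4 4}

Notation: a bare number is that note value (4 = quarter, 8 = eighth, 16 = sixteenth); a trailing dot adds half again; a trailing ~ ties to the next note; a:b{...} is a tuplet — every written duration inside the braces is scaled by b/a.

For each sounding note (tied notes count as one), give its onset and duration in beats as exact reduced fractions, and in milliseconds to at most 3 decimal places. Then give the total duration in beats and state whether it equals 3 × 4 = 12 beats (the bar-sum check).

1) 0.0ms=0b +1200.0ms=3b
2) 1200.0ms=3b +400.0ms=1b
3) 1600.0ms=4b +228.571ms=4/7b
4) 1828.571ms=32/7b +228.571ms=4/7b
5) 2057.143ms=36/7b +228.571ms=4/7b
6) 2285.714ms=40/7b +228.571ms=4/7b
7) 2514.286ms=44/7b +457.143ms=8/7b
8) 2971.429ms=52/7b +228.571ms=4/7b
9) 3200.0ms=8b +320.0ms=4/5b
10) 3520.0ms=44/5b +320.0ms=4/5b
11) 3840.0ms=48/5b +320.0ms=4/5b
12) 4160.0ms=52/5b +320.0ms=4/5b
13) 4480.0ms=56/5b +320.0ms=4/5b
Σ=12b of 12 (150bpm 4/4) — PASS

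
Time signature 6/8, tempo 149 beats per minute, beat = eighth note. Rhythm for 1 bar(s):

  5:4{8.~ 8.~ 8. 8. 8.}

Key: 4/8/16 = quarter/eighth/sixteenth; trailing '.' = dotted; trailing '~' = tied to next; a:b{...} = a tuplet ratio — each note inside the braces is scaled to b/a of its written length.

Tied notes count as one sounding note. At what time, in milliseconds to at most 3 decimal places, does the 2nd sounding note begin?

1. 0.0ms @ 0 + 1449.664ms (18/5)
2. 1449.664ms @ 18/5 + 483.221ms (6/5)
3. 1932.886ms @ 24/5 + 483.221ms (6/5)

note 2 onset = 18/5b = 1449.664ms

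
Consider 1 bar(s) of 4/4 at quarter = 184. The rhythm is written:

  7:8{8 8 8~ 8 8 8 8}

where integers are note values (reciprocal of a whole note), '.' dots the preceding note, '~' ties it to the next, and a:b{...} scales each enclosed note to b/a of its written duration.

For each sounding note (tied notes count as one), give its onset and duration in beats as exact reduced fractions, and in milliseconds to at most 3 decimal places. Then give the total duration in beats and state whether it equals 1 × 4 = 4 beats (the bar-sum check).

1) 0.0ms=0b +186.335ms=4/7b
2) 186.335ms=4/7b +186.335ms=4/7b
3) 372.671ms=8/7b +372.671ms=8/7b
4) 745.342ms=16/7b +186.335ms=4/7b
5) 931.677ms=20/7b +186.335ms=4/7b
6) 1118.012ms=24/7b +186.335ms=4/7b
Σ=4b of 4 (184bpm 4/4) — PASS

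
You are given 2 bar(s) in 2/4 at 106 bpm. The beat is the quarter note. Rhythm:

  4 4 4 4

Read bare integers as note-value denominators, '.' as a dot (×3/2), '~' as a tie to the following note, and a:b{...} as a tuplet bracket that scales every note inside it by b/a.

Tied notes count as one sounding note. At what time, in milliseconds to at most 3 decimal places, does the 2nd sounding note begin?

1. 0.0ms @ 0 + 566.038ms (1)
2. 566.038ms @ 1 + 566.038ms (1)
3. 1132.075ms @ 2 + 566.038ms (1)
4. 1698.113ms @ 3 + 566.038ms (1)

note 2 onset = 1b = 566.038ms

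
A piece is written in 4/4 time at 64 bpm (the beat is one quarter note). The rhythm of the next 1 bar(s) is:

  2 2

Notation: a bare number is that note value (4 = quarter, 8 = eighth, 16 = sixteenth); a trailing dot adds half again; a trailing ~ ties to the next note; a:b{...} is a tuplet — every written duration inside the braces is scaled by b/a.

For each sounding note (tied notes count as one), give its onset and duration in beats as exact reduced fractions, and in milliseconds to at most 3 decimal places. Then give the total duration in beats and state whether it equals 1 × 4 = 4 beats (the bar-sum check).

1) 0.0ms=0b +1875.0ms=2b
2) 1875.0ms=2b +1875.0ms=2b
Σ=4b of 4 (64bpm 4/4) — PASS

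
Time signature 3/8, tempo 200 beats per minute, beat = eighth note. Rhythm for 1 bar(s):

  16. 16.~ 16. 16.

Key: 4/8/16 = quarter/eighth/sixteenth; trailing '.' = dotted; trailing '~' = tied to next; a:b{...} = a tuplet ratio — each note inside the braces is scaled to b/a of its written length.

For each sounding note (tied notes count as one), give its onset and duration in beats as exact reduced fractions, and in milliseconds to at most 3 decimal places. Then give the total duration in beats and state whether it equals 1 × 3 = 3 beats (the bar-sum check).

1) 0.0ms=0b +225.0ms=3/4b
2) 225.0ms=3/4b +450.0ms=3/2b
3) 675.0ms=9/4b +225.0ms=3/4b
Σ=3b of 3 (200bpm 3/8) — PASS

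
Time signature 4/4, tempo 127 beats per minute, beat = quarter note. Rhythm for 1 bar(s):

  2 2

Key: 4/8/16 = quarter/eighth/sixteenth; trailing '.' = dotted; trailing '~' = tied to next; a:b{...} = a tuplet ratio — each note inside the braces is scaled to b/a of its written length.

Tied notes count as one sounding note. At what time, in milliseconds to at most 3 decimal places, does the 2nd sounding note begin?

1. 0.0ms @ 0 + 944.882ms (2)
2. 944.882ms @ 2 + 944.882ms (2)

note 2 onset = 2b = 944.882ms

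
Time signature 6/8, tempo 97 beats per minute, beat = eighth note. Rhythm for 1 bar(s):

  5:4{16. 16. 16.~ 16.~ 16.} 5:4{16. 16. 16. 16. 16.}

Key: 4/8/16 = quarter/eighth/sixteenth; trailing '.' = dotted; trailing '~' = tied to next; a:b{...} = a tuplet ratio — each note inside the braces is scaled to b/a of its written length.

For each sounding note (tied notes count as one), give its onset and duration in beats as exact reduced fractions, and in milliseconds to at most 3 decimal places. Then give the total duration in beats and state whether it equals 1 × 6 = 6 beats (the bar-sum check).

1) 0.0ms=0b +371.134ms=3/5b
2) 371.134ms=3/5b +371.134ms=3/5b
3) 742.268ms=6/5b +1113.402ms=9/5b
4) 1855.67ms=3b +371.134ms=3/5b
5) 2226.804ms=18/5b +371.134ms=3/5b
6) 2597.938ms=21/5b +371.134ms=3/5b
7) 2969.072ms=24/5b +371.134ms=3/5b
8) 3340.206ms=27/5b +371.134ms=3/5b
Σ=6b of 6 (97bpm 6/8) — PASS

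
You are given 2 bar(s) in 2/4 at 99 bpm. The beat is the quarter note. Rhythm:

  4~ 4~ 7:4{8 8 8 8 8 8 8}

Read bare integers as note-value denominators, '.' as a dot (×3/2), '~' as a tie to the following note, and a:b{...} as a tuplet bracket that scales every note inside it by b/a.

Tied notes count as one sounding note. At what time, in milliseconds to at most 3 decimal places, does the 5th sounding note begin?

note 5 onset = 22/7b = 1904.762ms

1. 0.0ms @ 0 + 1385.281ms (16/7)
2. 1385.281ms @ 16/7 + 173.16ms (2/7)
3. 1558.442ms @ 18/7 + 173.16ms (2/7)
4. 1731.602ms @ 20/7 + 173.16ms (2/7)
5. 1904.762ms @ 22/7 + 173.16ms (2/7)
6. 2077.922ms @ 24/7 + 173.16ms (2/7)
7. 2251.082ms @ 26/7 + 173.16ms (2/7)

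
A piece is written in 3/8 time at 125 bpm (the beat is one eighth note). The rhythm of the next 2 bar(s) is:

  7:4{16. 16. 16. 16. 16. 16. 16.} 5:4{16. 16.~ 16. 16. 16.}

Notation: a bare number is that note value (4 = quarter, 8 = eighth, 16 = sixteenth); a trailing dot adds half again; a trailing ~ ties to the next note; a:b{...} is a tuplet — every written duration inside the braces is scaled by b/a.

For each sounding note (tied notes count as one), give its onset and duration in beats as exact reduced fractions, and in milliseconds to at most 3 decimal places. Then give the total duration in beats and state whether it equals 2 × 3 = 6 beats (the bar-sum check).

1) 0.0ms=0b +205.714ms=3/7b
2) 205.714ms=3/7b +205.714ms=3/7b
3) 411.429ms=6/7b +205.714ms=3/7b
4) 617.143ms=9/7b +205.714ms=3/7b
5) 822.857ms=12/7b +205.714ms=3/7b
6) 1028.571ms=15/7b +205.714ms=3/7b
7) 1234.286ms=18/7b +205.714ms=3/7b
8) 1440.0ms=3b +288.0ms=3/5b
9) 1728.0ms=18/5b +576.0ms=6/5b
10) 2304.0ms=24/5b +288.0ms=3/5b
11) 2592.0ms=27/5b +288.0ms=3/5b
Σ=6b of 6 (125bpm 3/8) — PASS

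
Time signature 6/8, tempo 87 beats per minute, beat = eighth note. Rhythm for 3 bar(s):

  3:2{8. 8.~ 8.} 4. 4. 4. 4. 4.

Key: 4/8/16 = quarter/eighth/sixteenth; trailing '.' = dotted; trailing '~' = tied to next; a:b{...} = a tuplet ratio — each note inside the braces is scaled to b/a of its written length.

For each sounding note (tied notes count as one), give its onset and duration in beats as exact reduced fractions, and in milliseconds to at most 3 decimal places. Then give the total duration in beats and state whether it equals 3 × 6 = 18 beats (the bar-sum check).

1) 0.0ms=0b +689.655ms=1b
2) 689.655ms=1b +1379.31ms=2b
3) 2068.966ms=3b +2068.966ms=3b
4) 4137.931ms=6b +2068.966ms=3b
5) 6206.897ms=9b +2068.966ms=3b
6) 8275.862ms=12b +2068.966ms=3b
7) 10344.828ms=15b +2068.966ms=3b
Σ=18b of 18 (87bpm 6/8) — PASS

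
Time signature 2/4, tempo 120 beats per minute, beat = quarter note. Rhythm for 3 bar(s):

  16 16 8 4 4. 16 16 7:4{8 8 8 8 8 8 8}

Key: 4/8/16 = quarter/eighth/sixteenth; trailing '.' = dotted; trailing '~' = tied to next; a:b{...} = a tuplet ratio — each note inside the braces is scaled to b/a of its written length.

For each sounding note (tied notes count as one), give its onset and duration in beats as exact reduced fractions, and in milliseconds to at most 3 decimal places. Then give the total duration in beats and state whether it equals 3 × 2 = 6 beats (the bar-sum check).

1) 0.0ms=0b +125.0ms=1/4b
2) 125.0ms=1/4b +125.0ms=1/4b
3) 250.0ms=1/2b +250.0ms=1/2b
4) 500.0ms=1b +500.0ms=1b
5) 1000.0ms=2b +750.0ms=3/2b
6) 1750.0ms=7/2b +125.0ms=1/4b
7) 1875.0ms=15/4b +125.0ms=1/4b
8) 2000.0ms=4b +142.857ms=2/7b
9) 2142.857ms=30/7b +142.857ms=2/7b
10) 2285.714ms=32/7b +142.857ms=2/7b
11) 2428.571ms=34/7b +142.857ms=2/7b
12) 2571.429ms=36/7b +142.857ms=2/7b
13) 2714.286ms=38/7b +142.857ms=2/7b
14) 2857.143ms=40/7b +142.857ms=2/7b
Σ=6b of 6 (120bpm 2/4) — PASS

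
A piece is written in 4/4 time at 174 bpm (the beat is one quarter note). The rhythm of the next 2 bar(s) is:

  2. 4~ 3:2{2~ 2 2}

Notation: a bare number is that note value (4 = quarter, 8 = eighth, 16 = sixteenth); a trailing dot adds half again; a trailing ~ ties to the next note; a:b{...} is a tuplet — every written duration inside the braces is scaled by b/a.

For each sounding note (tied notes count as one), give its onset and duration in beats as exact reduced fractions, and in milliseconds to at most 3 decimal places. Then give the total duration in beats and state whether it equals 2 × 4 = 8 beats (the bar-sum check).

1) 0.0ms=0b +1034.483ms=3b
2) 1034.483ms=3b +1264.368ms=11/3b
3) 2298.851ms=20/3b +459.77ms=4/3b
Σ=8b of 8 (174bpm 4/4) — PASS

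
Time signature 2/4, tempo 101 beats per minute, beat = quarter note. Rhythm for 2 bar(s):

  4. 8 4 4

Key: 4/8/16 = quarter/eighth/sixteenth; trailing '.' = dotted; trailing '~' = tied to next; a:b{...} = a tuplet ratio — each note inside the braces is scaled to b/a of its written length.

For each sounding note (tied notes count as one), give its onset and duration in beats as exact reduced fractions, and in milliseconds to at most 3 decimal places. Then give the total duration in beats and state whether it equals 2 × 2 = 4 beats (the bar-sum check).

1) 0.0ms=0b +891.089ms=3/2b
2) 891.089ms=3/2b +297.03ms=1/2b
3) 1188.119ms=2b +594.059ms=1b
4) 1782.178ms=3b +594.059ms=1b
Σ=4b of 4 (101bpm 2/4) — PASS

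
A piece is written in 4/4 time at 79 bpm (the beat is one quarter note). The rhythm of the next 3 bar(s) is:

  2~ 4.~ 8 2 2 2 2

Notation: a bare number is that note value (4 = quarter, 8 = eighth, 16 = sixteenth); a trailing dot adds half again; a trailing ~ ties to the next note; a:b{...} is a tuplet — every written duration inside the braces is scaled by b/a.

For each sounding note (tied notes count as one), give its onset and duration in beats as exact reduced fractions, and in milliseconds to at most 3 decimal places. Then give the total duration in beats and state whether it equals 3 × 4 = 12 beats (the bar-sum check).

1) 0.0ms=0b +3037.975ms=4b
2) 3037.975ms=4b +1518.987ms=2b
3) 4556.962ms=6b +1518.987ms=2b
4) 6075.949ms=8b +1518.987ms=2b
5) 7594.937ms=10b +1518.987ms=2b
Σ=12b of 12 (79bpm 4/4) — PASS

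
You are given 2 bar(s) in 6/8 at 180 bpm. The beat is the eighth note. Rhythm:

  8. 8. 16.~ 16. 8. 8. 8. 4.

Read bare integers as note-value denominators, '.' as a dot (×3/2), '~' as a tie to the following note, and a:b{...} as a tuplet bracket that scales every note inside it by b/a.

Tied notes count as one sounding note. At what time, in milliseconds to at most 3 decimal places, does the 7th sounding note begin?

1. 0.0ms @ 0 + 500.0ms (3/2)
2. 500.0ms @ 3/2 + 500.0ms (3/2)
3. 1000.0ms @ 3 + 500.0ms (3/2)
4. 1500.0ms @ 9/2 + 500.0ms (3/2)
5. 2000.0ms @ 6 + 500.0ms (3/2)
6. 2500.0ms @ 15/2 + 500.0ms (3/2)
7. 3000.0ms @ 9 + 1000.0ms (3)

note 7 onset = 9b = 3000.0ms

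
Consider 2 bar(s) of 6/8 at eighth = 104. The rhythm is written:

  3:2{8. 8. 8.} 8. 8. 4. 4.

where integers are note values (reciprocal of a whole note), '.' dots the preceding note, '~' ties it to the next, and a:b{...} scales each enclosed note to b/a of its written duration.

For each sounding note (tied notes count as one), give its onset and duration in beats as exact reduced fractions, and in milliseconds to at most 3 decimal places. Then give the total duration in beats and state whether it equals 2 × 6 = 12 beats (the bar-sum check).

1) 0.0ms=0b +576.923ms=1b
2) 576.923ms=1b +576.923ms=1b
3) 1153.846ms=2b +576.923ms=1b
4) 1730.769ms=3b +865.385ms=3/2b
5) 2596.154ms=9/2b +865.385ms=3/2b
6) 3461.538ms=6b +1730.769ms=3b
7) 5192.308ms=9b +1730.769ms=3b
Σ=12b of 12 (104bpm 6/8) — PASS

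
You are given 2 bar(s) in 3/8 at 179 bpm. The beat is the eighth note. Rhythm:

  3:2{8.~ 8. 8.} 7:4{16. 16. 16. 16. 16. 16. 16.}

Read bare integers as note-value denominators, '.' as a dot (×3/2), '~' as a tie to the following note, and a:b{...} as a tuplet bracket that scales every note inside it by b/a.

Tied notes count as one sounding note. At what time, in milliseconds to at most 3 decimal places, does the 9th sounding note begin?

note 9 onset = 39/7b = 1867.518ms

1. 0.0ms @ 0 + 670.391ms (2)
2. 670.391ms @ 2 + 335.196ms (1)
3. 1005.587ms @ 3 + 143.655ms (3/7)
4. 1149.242ms @ 24/7 + 143.655ms (3/7)
5. 1292.897ms @ 27/7 + 143.655ms (3/7)
6. 1436.552ms @ 30/7 + 143.655ms (3/7)
7. 1580.208ms @ 33/7 + 143.655ms (3/7)
8. 1723.863ms @ 36/7 + 143.655ms (3/7)
9. 1867.518ms @ 39/7 + 143.655ms (3/7)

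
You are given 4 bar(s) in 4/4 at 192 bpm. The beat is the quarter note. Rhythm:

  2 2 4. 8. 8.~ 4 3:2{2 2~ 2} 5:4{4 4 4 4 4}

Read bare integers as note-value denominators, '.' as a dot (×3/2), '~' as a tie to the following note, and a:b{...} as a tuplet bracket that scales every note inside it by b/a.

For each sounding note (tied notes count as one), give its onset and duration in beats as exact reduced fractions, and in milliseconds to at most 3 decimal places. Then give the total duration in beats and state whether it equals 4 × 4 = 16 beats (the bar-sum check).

1) 0.0ms=0b +625.0ms=2b
2) 625.0ms=2b +625.0ms=2b
3) 1250.0ms=4b +468.75ms=3/2b
4) 1718.75ms=11/2b +234.375ms=3/4b
5) 1953.125ms=25/4b +546.875ms=7/4b
6) 2500.0ms=8b +416.667ms=4/3b
7) 2916.667ms=28/3b +833.333ms=8/3b
8) 3750.0ms=12b +250.0ms=4/5b
9) 4000.0ms=64/5b +250.0ms=4/5b
10) 4250.0ms=68/5b +250.0ms=4/5b
11) 4500.0ms=72/5b +250.0ms=4/5b
12) 4750.0ms=76/5b +250.0ms=4/5b
Σ=16b of 16 (192bpm 4/4) — PASS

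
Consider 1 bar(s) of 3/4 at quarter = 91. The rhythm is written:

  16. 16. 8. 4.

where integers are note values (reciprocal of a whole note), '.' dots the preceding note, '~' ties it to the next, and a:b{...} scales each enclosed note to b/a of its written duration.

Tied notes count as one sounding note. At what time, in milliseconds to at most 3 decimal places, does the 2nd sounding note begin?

note 2 onset = 3/8b = 247.253ms

1. 0.0ms @ 0 + 247.253ms (3/8)
2. 247.253ms @ 3/8 + 247.253ms (3/8)
3. 494.505ms @ 3/4 + 494.505ms (3/4)
4. 989.011ms @ 3/2 + 989.011ms (3/2)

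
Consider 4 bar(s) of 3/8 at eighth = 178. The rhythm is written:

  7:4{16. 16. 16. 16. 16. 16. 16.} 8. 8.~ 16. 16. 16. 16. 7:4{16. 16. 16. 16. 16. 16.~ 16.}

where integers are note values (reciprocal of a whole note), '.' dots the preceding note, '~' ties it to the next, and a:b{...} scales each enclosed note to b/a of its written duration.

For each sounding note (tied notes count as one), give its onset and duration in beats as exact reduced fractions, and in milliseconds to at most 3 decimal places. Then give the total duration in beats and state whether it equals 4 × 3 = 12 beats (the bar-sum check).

1) 0.0ms=0b +144.462ms=3/7b
2) 144.462ms=3/7b +144.462ms=3/7b
3) 288.925ms=6/7b +144.462ms=3/7b
4) 433.387ms=9/7b +144.462ms=3/7b
5) 577.849ms=12/7b +144.462ms=3/7b
6) 722.311ms=15/7b +144.462ms=3/7b
7) 866.774ms=18/7b +144.462ms=3/7b
8) 1011.236ms=3b +505.618ms=3/2b
9) 1516.854ms=9/2b +758.427ms=9/4b
10) 2275.281ms=27/4b +252.809ms=3/4b
11) 2528.09ms=15/2b +252.809ms=3/4b
12) 2780.899ms=33/4b +252.809ms=3/4b
13) 3033.708ms=9b +144.462ms=3/7b
14) 3178.17ms=66/7b +144.462ms=3/7b
15) 3322.632ms=69/7b +144.462ms=3/7b
16) 3467.095ms=72/7b +144.462ms=3/7b
17) 3611.557ms=75/7b +144.462ms=3/7b
18) 3756.019ms=78/7b +288.925ms=6/7b
Σ=12b of 12 (178bpm 3/8) — PASS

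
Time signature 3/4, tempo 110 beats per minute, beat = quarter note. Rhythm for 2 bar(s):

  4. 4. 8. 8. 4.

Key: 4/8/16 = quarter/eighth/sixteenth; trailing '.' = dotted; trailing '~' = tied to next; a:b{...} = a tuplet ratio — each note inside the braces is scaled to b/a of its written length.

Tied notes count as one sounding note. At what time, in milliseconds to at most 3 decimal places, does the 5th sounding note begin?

note 5 onset = 9/2b = 2454.545ms

1. 0.0ms @ 0 + 818.182ms (3/2)
2. 818.182ms @ 3/2 + 818.182ms (3/2)
3. 1636.364ms @ 3 + 409.091ms (3/4)
4. 2045.455ms @ 15/4 + 409.091ms (3/4)
5. 2454.545ms @ 9/2 + 818.182ms (3/2)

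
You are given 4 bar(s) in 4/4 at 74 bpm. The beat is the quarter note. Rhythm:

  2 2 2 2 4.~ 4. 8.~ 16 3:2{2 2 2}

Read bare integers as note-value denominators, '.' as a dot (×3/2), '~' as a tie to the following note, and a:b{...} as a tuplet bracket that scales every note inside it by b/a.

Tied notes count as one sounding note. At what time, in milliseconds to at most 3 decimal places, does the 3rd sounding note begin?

1. 0.0ms @ 0 + 1621.622ms (2)
2. 1621.622ms @ 2 + 1621.622ms (2)
3. 3243.243ms @ 4 + 1621.622ms (2)
4. 4864.865ms @ 6 + 1621.622ms (2)
5. 6486.486ms @ 8 + 2432.432ms (3)
6. 8918.919ms @ 11 + 810.811ms (1)
7. 9729.73ms @ 12 + 1081.081ms (4/3)
8. 10810.811ms @ 40/3 + 1081.081ms (4/3)
9. 11891.892ms @ 44/3 + 1081.081ms (4/3)

note 3 onset = 4b = 3243.243ms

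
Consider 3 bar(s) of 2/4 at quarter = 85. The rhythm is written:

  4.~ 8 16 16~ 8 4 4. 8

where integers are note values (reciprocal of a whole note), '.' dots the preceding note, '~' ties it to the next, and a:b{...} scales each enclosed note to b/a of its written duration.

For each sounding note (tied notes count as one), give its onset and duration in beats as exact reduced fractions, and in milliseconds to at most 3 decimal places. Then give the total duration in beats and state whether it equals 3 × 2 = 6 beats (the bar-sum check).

1) 0.0ms=0b +1411.765ms=2b
2) 1411.765ms=2b +176.471ms=1/4b
3) 1588.235ms=9/4b +529.412ms=3/4b
4) 2117.647ms=3b +705.882ms=1b
5) 2823.529ms=4b +1058.824ms=3/2b
6) 3882.353ms=11/2b +352.941ms=1/2b
Σ=6b of 6 (85bpm 2/4) — PASS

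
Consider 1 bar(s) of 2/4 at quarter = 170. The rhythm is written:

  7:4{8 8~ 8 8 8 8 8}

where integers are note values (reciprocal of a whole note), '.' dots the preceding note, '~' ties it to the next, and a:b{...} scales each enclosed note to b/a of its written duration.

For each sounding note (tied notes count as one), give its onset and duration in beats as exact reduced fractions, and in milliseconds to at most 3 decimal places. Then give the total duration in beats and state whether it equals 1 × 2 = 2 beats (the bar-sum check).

1) 0.0ms=0b +100.84ms=2/7b
2) 100.84ms=2/7b +201.681ms=4/7b
3) 302.521ms=6/7b +100.84ms=2/7b
4) 403.361ms=8/7b +100.84ms=2/7b
5) 504.202ms=10/7b +100.84ms=2/7b
6) 605.042ms=12/7b +100.84ms=2/7b
Σ=2b of 2 (170bpm 2/4) — PASS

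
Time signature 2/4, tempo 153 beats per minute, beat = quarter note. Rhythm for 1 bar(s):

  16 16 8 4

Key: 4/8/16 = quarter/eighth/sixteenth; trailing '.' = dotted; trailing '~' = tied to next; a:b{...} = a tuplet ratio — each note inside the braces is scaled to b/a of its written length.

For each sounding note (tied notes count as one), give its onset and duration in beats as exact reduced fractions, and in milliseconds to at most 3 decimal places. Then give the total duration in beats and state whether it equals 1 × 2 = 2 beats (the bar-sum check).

1) 0.0ms=0b +98.039ms=1/4b
2) 98.039ms=1/4b +98.039ms=1/4b
3) 196.078ms=1/2b +196.078ms=1/2b
4) 392.157ms=1b +392.157ms=1b
Σ=2b of 2 (153bpm 2/4) — PASS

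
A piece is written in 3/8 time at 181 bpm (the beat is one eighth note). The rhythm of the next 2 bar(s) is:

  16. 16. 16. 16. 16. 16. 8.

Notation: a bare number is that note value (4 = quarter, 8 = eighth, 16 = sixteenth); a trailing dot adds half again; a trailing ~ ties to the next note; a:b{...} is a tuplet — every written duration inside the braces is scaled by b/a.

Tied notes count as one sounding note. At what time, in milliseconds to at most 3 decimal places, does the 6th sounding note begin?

note 6 onset = 15/4b = 1243.094ms

1. 0.0ms @ 0 + 248.619ms (3/4)
2. 248.619ms @ 3/4 + 248.619ms (3/4)
3. 497.238ms @ 3/2 + 248.619ms (3/4)
4. 745.856ms @ 9/4 + 248.619ms (3/4)
5. 994.475ms @ 3 + 248.619ms (3/4)
6. 1243.094ms @ 15/4 + 248.619ms (3/4)
7. 1491.713ms @ 9/2 + 497.238ms (3/2)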